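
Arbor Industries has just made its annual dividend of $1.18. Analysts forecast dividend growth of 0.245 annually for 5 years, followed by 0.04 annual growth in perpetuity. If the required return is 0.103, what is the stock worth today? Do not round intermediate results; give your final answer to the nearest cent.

D_1 = 1.46910
D_2 = 1.82903
D_3 = 2.27714
D_4 = 2.83504
D_5 = 3.52963
Terminal value at year 5: TV = D_5×(1+g_2)/(r−g_2) = 3.67081/0.063 = 58.26685
P_0 = D_1/(1+r)^1 + D_2/(1+r)^2 + D_3/(1+r)^3 + D_4/(1+r)^4 + D_5/(1+r)^5 + TV/(1+r)^5
    = 1.33191 + 1.50338 + 1.69693 + 1.91539 + 2.16198 + 35.68979 = 44.29938

$44.30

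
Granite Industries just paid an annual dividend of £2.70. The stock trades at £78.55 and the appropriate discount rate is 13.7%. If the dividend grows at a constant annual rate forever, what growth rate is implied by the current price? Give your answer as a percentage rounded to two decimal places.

P = D₀(1+g)/(r−g) ⇒ P(r−g) = D₀(1+g) ⇒ g(P+D₀) = P·r − D₀
g = (P·r − D₀)/(P + D₀) = (£78.55×0.137 − £2.70) / (£78.55 + £2.70) = 0.099217

9.92%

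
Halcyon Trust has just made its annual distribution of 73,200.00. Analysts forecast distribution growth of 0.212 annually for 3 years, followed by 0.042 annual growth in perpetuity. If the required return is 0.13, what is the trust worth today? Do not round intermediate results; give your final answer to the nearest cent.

D_1 = 88718.40000
D_2 = 107526.70080
D_3 = 130322.36137
Terminal value at year 3: TV = D_3×(1+g_2)/(r−g_2) = 135795.90055/0.088 = 1543135.23349
P_0 = D_1/(1+r)^1 + D_2/(1+r)^2 + D_3/(1+r)^3 + TV/(1+r)^3
    = 78511.85841 + 84209.17911 + 90319.93370 + 1069470.12399 = 1322511.09520

1322511.10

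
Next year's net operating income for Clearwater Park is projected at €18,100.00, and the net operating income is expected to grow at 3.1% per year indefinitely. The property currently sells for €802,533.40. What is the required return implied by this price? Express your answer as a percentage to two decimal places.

5.36%

P = D₁/(r − g) ⇒ r = D₁/P + g = €18,100.0000/€802,533.40 + 0.031 = 0.022554 + 0.031 = 0.053554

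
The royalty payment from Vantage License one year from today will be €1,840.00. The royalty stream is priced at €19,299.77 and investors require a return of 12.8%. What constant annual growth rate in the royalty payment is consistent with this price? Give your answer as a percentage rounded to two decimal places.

3.27%

P = D₁/(r−g) ⇒ g = r − D₁/P = 0.128 − €1,840.00/€19,299.77 = 0.032662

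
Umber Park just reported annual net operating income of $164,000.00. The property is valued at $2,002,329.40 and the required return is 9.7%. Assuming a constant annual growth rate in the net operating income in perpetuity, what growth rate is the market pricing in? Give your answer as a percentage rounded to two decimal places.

P = D₀(1+g)/(r−g) ⇒ P(r−g) = D₀(1+g) ⇒ g(P+D₀) = P·r − D₀
g = (P·r − D₀)/(P + D₀) = ($2,002,329.40×0.097 − $164,000.00) / ($2,002,329.40 + $164,000.00) = 0.013953

1.40%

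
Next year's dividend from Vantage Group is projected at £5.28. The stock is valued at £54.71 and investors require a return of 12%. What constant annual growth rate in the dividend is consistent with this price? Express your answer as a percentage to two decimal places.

P = D₁/(r−g) ⇒ g = r − D₁/P = 0.12 − £5.28/£54.71 = 0.023491

2.35%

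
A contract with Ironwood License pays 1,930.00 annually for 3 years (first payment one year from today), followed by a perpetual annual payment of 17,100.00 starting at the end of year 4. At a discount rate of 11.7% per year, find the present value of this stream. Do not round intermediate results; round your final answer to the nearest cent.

PV of 3-year annuity: 1,930.00 × [1 − (1+0.117)^−3] / 0.117 = 4659.53650
Perpetuity value at year 3: 17,100.00 / 0.117 = 146153.84615
PV of perpetuity: 146153.84615 / (1+0.117)^3 = 104869.86992
Total PV = 4659.53650 + 104869.86992 = 109529.40642

109529.41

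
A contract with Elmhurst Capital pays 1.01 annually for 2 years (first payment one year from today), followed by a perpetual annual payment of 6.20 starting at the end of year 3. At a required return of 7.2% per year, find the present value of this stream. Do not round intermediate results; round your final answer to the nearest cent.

PV of 2-year annuity: 1.01 × [1 − (1+0.072)^−2] / 0.072 = 1.82105
Perpetuity value at year 2: 6.20 / 0.072 = 86.11111
PV of perpetuity: 86.11111 / (1+0.072)^2 = 74.93240
Total PV = 1.82105 + 74.93240 = 76.75345

76.75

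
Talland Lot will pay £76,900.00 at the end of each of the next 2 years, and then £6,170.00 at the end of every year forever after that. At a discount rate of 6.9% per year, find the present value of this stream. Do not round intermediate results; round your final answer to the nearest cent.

£217478.89

PV of 2-year annuity: £76,900.00 × [1 − (1+0.069)^−2] / 0.069 = 139229.55019
Perpetuity value at year 2: £6,170.00 / 0.069 = 89420.28986
PV of perpetuity: 89420.28986 / (1+0.069)^2 = 78249.33635
Total PV = 139229.55019 + 78249.33635 = 217478.88653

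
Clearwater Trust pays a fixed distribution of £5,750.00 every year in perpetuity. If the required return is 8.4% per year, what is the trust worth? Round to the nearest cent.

Level perpetuity: PV = C / r = £5,750.00 / 0.084 = £68,452.38

£68452.38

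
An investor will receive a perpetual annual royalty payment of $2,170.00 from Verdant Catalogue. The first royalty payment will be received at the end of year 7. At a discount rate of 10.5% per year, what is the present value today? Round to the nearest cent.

$11352.64

Value at end of year 6: C / r = $2,170.00 / 0.105 = $20,666.6667
Discount to today: PV = $20,666.6667 / (1 + 0.105)^6 = $20,666.6667 / 1.820429 = $11,352.64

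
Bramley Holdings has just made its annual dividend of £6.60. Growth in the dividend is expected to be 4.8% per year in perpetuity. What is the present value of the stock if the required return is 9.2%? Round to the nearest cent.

£157.20

D₁ = D₀ × (1 + g) = £6.60 × 1.048 = £6.9168
Growing perpetuity: P = D₁ / (r − g) = £6.9168 / (0.092 − 0.048) = £157.20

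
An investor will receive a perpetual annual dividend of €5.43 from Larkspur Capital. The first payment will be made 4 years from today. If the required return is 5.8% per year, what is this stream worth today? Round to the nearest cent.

Value at end of year 3: C / r = €5.43 / 0.058 = €93.6207
Discount to today: PV = €93.6207 / (1 + 0.058)^3 = €93.6207 / 1.184287 = €79.05

€79.05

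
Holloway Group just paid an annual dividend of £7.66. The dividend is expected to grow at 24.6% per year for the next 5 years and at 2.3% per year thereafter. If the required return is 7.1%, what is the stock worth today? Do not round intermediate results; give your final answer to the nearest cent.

D_1 = 9.54436
D_2 = 11.89227
D_3 = 14.81777
D_4 = 18.46294
D_5 = 23.00483
Terminal value at year 5: TV = D_5×(1+g_2)/(r−g_2) = 23.53394/0.048 = 490.29039
P_0 = D_1/(1+r)^1 + D_2/(1+r)^2 + D_3/(1+r)^3 + D_4/(1+r)^4 + D_5/(1+r)^5 + TV/(1+r)^5
    = 8.91163 + 10.36778 + 12.06187 + 14.03276 + 16.32569 + 347.94133 = 409.64107

£409.64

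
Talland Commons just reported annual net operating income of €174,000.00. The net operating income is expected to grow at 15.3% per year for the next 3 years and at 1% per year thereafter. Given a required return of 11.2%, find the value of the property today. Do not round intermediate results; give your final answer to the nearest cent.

D_1 = 200622.00000
D_2 = 231317.16600
D_3 = 266708.69240
Terminal value at year 3: TV = D_3×(1+g_2)/(r−g_2) = 269375.77932/0.102 = 2640939.01296
P_0 = D_1/(1+r)^1 + D_2/(1+r)^2 + D_3/(1+r)^3 + TV/(1+r)^3
    = 180415.46763 + 187067.47677 + 193964.74885 + 1920631.33664 = 2482079.02989

€2482079.03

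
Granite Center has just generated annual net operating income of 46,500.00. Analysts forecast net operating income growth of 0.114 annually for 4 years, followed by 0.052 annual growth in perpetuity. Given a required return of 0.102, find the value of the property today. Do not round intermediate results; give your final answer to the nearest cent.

1212794.68

D_1 = 51801.00000
D_2 = 57706.31400
D_3 = 64284.83380
D_4 = 71613.30485
Terminal value at year 4: TV = D_4×(1+g_2)/(r−g_2) = 75337.19670/0.05 = 1506743.93402
P_0 = D_1/(1+r)^1 + D_2/(1+r)^2 + D_3/(1+r)^3 + D_4/(1+r)^4 + TV/(1+r)^4
    = 47006.35209 + 47518.21799 + 48035.65775 + 48558.73206 + 1021675.72262 = 1212794.68251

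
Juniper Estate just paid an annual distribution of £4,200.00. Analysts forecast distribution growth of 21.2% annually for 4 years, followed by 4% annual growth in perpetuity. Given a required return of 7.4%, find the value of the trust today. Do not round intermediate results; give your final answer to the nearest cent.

D_1 = 5090.40000
D_2 = 6169.56480
D_3 = 7477.51254
D_4 = 9062.74520
Terminal value at year 4: TV = D_4×(1+g_2)/(r−g_2) = 9425.25500/0.034 = 277213.38245
P_0 = D_1/(1+r)^1 + D_2/(1+r)^2 + D_3/(1+r)^3 + D_4/(1+r)^4 + TV/(1+r)^4
    = 4739.66480 + 5348.67201 + 6035.93155 + 6811.49817 + 208351.70872 = 231287.47526

£231287.48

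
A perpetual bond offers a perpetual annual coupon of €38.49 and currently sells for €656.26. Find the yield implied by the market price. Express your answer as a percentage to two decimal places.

P = C/r ⇒ r = C/P = €38.49/€656.26 = 0.058651

5.87%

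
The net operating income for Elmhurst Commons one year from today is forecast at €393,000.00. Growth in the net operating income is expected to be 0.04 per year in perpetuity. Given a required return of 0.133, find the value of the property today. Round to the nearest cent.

€4225806.45

Growing perpetuity: P = D₁ / (r − g) = €393,000.0000 / (0.133 − 0.04) = €4,225,806.45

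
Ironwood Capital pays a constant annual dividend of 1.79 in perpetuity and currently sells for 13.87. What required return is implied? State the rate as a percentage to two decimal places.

P = C/r ⇒ r = C/P = 1.79/13.87 = 0.129056

12.91%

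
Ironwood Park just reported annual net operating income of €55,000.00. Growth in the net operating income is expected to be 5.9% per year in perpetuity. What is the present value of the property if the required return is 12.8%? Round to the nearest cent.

€844130.43

D₁ = D₀ × (1 + g) = €55,000.00 × 1.059 = €58,245.0000
Growing perpetuity: P = D₁ / (r − g) = €58,245.0000 / (0.128 − 0.059) = €844,130.43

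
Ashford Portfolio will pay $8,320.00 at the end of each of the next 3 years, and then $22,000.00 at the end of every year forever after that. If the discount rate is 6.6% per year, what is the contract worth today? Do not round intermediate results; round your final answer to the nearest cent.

$297168.70

PV of 3-year annuity: $8,320.00 × [1 − (1+0.066)^−3] / 0.066 = 21994.86609
Perpetuity value at year 3: $22,000.00 / 0.066 = 333333.33333
PV of perpetuity: 333333.33333 / (1+0.066)^3 = 275173.83166
Total PV = 21994.86609 + 275173.83166 = 297168.69775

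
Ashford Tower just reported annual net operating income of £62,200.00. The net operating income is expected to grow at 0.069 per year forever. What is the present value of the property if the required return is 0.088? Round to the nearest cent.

£3499568.42

D₁ = D₀ × (1 + g) = £62,200.00 × 1.069 = £66,491.8000
Growing perpetuity: P = D₁ / (r − g) = £66,491.8000 / (0.088 − 0.069) = £3,499,568.42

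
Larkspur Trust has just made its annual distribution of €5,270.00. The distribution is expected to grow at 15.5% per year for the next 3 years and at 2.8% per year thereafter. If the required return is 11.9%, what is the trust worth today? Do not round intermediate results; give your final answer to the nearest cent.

€82315.59

D_1 = 6086.85000
D_2 = 7030.31175
D_3 = 8120.01007
Terminal value at year 3: TV = D_3×(1+g_2)/(r−g_2) = 8347.37035/0.091 = 91729.34454
P_0 = D_1/(1+r)^1 + D_2/(1+r)^2 + D_3/(1+r)^3 + TV/(1+r)^3
    = 5439.54424 + 5614.54298 + 5795.17171 + 65466.33532 = 82315.59424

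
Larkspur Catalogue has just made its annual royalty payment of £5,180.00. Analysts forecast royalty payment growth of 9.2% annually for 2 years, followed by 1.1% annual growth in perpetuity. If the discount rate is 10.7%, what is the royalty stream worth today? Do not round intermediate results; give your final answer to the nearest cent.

D_1 = 5656.56000
D_2 = 6176.96352
Terminal value at year 2: TV = D_2×(1+g_2)/(r−g_2) = 6244.91012/0.096 = 65051.14707
P_0 = D_1/(1+r)^1 + D_2/(1+r)^2 + TV/(1+r)^2
    = 5109.81030 + 5040.57168 + 53083.52046 = 63233.90244

£63233.90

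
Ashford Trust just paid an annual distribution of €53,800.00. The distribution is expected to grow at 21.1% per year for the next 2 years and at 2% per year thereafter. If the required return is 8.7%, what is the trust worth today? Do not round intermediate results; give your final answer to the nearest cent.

€1143280.84

D_1 = 65151.80000
D_2 = 78898.82980
Terminal value at year 2: TV = D_2×(1+g_2)/(r−g_2) = 80476.80640/0.067 = 1201146.36412
P_0 = D_1/(1+r)^1 + D_2/(1+r)^2 + TV/(1+r)^2
    = 59937.25851 + 66774.62747 + 1016568.95545 = 1143280.84142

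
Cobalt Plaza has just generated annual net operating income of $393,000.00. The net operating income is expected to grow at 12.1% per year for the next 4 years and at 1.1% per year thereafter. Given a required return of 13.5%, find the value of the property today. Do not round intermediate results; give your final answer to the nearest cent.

$4573143.77

D_1 = 440553.00000
D_2 = 493859.91300
D_3 = 553616.96247
D_4 = 620604.61493
Terminal value at year 4: TV = D_4×(1+g_2)/(r−g_2) = 627431.26570/0.124 = 5059929.56207
P_0 = D_1/(1+r)^1 + D_2/(1+r)^2 + D_3/(1+r)^3 + D_4/(1+r)^4 + TV/(1+r)^4
    = 388152.42291 + 383364.63972 + 378635.91288 + 373965.51396 + 3049025.27913 = 4573143.76860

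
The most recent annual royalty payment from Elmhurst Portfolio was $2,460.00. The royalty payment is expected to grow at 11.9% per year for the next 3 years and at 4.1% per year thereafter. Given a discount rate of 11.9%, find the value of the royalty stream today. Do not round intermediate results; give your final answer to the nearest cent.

D_1 = 2752.74000
D_2 = 3080.31606
D_3 = 3446.87367
Terminal value at year 3: TV = D_3×(1+g_2)/(r−g_2) = 3588.19549/0.078 = 46002.50630
P_0 = D_1/(1+r)^1 + D_2/(1+r)^2 + D_3/(1+r)^3 + TV/(1+r)^3
    = 2460.00000 + 2460.00000 + 2460.00000 + 32831.53846 = 40211.53846

$40211.54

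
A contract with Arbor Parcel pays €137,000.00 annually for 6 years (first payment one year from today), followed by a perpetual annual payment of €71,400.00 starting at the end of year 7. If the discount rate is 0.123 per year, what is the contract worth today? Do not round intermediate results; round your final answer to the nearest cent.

€847920.00

PV of 6-year annuity: €137,000.00 × [1 − (1+0.123)^−6] / 0.123 = 558509.31761
Perpetuity value at year 6: €71,400.00 / 0.123 = 580487.80488
PV of perpetuity: 580487.80488 / (1+0.123)^6 = 289410.68607
Total PV = 558509.31761 + 289410.68607 = 847920.00367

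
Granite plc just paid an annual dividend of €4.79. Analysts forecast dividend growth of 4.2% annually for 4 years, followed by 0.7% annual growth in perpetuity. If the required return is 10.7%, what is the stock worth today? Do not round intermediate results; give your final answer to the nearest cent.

D_1 = 4.99118
D_2 = 5.20081
D_3 = 5.41924
D_4 = 5.64685
Terminal value at year 4: TV = D_4×(1+g_2)/(r−g_2) = 5.68638/0.1 = 56.86380
P_0 = D_1/(1+r)^1 + D_2/(1+r)^2 + D_3/(1+r)^3 + D_4/(1+r)^4 + TV/(1+r)^4
    = 4.50874 + 4.24400 + 3.99481 + 3.76024 + 37.86565 = 54.37344

€54.37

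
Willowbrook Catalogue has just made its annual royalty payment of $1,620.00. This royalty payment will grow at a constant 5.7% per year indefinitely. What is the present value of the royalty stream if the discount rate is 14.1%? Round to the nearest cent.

D₁ = D₀ × (1 + g) = $1,620.00 × 1.057 = $1,712.3400
Growing perpetuity: P = D₁ / (r − g) = $1,712.3400 / (0.141 − 0.057) = $20,385.00

$20385.00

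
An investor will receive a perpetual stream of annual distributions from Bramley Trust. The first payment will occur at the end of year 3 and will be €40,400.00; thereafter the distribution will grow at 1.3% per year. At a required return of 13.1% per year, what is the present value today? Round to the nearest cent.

Value at end of year 2: C₁ / (r − g) = €40,400.00 / (0.131 − 0.013) = €342,372.8814
Discount to today: PV = €342,372.8814 / (1 + 0.131)^2 = €342,372.8814 / 1.279161 = €267,654.25

€267654.25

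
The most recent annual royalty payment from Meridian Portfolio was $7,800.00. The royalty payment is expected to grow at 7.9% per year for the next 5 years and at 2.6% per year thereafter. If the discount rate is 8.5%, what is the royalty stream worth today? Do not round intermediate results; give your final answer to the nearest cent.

D_1 = 8416.20000
D_2 = 9081.07980
D_3 = 9798.48510
D_4 = 10572.56543
D_5 = 11407.79810
Terminal value at year 5: TV = D_5×(1+g_2)/(r−g_2) = 11704.40085/0.059 = 198379.67537
P_0 = D_1/(1+r)^1 + D_2/(1+r)^2 + D_3/(1+r)^3 + D_4/(1+r)^4 + D_5/(1+r)^5 + TV/(1+r)^5
    = 7756.86636 + 7713.97125 + 7671.31334 + 7628.89133 + 7586.70391 + 131931.49518 = 170289.24137

$170289.24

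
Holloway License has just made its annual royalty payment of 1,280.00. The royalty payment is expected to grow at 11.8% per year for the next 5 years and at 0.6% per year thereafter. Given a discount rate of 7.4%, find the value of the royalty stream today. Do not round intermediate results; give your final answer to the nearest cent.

30377.47

D_1 = 1431.04000
D_2 = 1599.90272
D_3 = 1788.69124
D_4 = 1999.75681
D_5 = 2235.72811
Terminal value at year 5: TV = D_5×(1+g_2)/(r−g_2) = 2249.14248/0.068 = 33075.62470
P_0 = D_1/(1+r)^1 + D_2/(1+r)^2 + D_3/(1+r)^3 + D_4/(1+r)^4 + D_5/(1+r)^5 + TV/(1+r)^5
    = 1332.43948 + 1387.02732 + 1443.85153 + 1503.00373 + 1564.57930 + 23146.57026 = 30377.47161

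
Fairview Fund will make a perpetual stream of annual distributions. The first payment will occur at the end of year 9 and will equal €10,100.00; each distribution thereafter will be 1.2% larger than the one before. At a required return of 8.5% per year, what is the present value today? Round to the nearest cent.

€72037.83

Value at end of year 8: C₁ / (r − g) = €10,100.00 / (0.085 − 0.012) = €138,356.1644
Discount to today: PV = €138,356.1644 / (1 + 0.085)^8 = €138,356.1644 / 1.920604 = €72,037.83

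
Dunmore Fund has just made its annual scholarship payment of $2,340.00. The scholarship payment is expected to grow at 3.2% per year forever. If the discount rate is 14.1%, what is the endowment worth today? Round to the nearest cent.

$22154.86

D₁ = D₀ × (1 + g) = $2,340.00 × 1.032 = $2,414.8800
Growing perpetuity: P = D₁ / (r − g) = $2,414.8800 / (0.141 − 0.032) = $22,154.86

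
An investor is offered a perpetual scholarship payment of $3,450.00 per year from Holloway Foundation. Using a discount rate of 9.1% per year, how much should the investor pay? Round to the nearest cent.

$37912.09

Level perpetuity: PV = C / r = $3,450.00 / 0.091 = $37,912.09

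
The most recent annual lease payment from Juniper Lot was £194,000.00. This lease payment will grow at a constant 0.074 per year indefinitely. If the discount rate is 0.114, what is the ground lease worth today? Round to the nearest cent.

£5208900.00

D₁ = D₀ × (1 + g) = £194,000.00 × 1.074 = £208,356.0000
Growing perpetuity: P = D₁ / (r − g) = £208,356.0000 / (0.114 − 0.074) = £5,208,900.00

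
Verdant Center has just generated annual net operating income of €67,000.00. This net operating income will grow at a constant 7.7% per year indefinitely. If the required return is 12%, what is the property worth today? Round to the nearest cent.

€1678116.28

D₁ = D₀ × (1 + g) = €67,000.00 × 1.077 = €72,159.0000
Growing perpetuity: P = D₁ / (r − g) = €72,159.0000 / (0.12 − 0.077) = €1,678,116.28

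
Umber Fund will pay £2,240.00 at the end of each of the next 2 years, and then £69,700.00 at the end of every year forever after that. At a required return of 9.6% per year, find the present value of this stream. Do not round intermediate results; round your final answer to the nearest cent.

£608330.81

PV of 2-year annuity: £2,240.00 × [1 − (1+0.096)^−2] / 0.096 = 3908.57265
Perpetuity value at year 2: £69,700.00 / 0.096 = 726041.66667
PV of perpetuity: 726041.66667 / (1+0.096)^2 = 604422.24102
Total PV = 3908.57265 + 604422.24102 = 608330.81366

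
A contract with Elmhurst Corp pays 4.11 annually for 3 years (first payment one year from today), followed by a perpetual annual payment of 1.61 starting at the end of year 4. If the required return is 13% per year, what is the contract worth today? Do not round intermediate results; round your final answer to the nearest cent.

PV of 3-year annuity: 4.11 × [1 − (1+0.13)^−3] / 0.13 = 9.70434
Perpetuity value at year 3: 1.61 / 0.13 = 12.38462
PV of perpetuity: 12.38462 / (1+0.13)^3 = 8.58316
Total PV = 9.70434 + 8.58316 = 18.28750

18.29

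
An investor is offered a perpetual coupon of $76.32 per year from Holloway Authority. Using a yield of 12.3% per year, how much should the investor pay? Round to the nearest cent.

$620.49

Level perpetuity: PV = C / r = $76.32 / 0.123 = $620.49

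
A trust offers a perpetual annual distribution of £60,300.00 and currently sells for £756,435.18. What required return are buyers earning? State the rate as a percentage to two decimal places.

P = C/r ⇒ r = C/P = £60,300.00/£756,435.18 = 0.079716

7.97%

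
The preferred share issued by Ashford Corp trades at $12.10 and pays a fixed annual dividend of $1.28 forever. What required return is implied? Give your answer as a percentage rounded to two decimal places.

P = C/r ⇒ r = C/P = $1.28/$12.10 = 0.105785

10.58%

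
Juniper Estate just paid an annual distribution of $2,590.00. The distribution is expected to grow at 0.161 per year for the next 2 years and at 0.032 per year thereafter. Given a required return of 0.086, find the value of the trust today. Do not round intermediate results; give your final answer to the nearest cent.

$62299.52

D_1 = 3006.99000
D_2 = 3491.11539
Terminal value at year 2: TV = D_2×(1+g_2)/(r−g_2) = 3602.83108/0.054 = 66719.09412
P_0 = D_1/(1+r)^1 + D_2/(1+r)^2 + TV/(1+r)^2
    = 2768.86740 + 2960.08753 + 56570.56164 = 62299.51657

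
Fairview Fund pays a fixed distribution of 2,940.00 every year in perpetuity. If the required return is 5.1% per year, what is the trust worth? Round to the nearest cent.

57647.06

Level perpetuity: PV = C / r = 2,940.00 / 0.051 = 57,647.06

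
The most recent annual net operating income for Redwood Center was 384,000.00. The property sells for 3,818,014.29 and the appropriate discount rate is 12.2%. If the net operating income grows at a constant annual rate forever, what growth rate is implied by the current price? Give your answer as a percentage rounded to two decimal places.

1.95%

P = D₀(1+g)/(r−g) ⇒ P(r−g) = D₀(1+g) ⇒ g(P+D₀) = P·r − D₀
g = (P·r − D₀)/(P + D₀) = (3,818,014.29×0.122 − 384,000.00) / (3,818,014.29 + 384,000.00) = 0.019466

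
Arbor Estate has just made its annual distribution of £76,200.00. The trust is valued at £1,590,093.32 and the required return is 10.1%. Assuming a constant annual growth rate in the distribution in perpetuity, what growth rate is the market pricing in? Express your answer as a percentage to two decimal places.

5.07%

P = D₀(1+g)/(r−g) ⇒ P(r−g) = D₀(1+g) ⇒ g(P+D₀) = P·r − D₀
g = (P·r − D₀)/(P + D₀) = (£1,590,093.32×0.101 − £76,200.00) / (£1,590,093.32 + £76,200.00) = 0.050651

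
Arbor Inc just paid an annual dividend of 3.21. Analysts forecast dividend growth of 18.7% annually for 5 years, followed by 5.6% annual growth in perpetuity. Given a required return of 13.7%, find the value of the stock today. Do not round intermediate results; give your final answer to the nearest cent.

70.19

D_1 = 3.81027
D_2 = 4.52279
D_3 = 5.36855
D_4 = 6.37247
D_5 = 7.56412
Terminal value at year 5: TV = D_5×(1+g_2)/(r−g_2) = 7.98771/0.081 = 98.61376
P_0 = D_1/(1+r)^1 + D_2/(1+r)^2 + D_3/(1+r)^3 + D_4/(1+r)^4 + D_5/(1+r)^5 + TV/(1+r)^5
    = 3.35116 + 3.49853 + 3.65238 + 3.81299 + 3.98067 + 51.89616 = 70.19189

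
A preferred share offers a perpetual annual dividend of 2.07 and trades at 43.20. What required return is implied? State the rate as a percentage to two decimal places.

4.79%

P = C/r ⇒ r = C/P = 2.07/43.20 = 0.047917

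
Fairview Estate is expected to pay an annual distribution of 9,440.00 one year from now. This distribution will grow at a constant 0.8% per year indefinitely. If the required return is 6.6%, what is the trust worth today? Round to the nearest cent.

162758.62

Growing perpetuity: P = D₁ / (r − g) = 9,440.0000 / (0.066 − 0.008) = 162,758.62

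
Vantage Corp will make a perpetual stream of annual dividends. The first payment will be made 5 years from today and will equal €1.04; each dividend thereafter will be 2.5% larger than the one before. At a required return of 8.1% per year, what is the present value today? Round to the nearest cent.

€13.60

Value at end of year 4: C₁ / (r − g) = €1.04 / (0.081 − 0.025) = €18.5714
Discount to today: PV = €18.5714 / (1 + 0.081)^4 = €18.5714 / 1.365535 = €13.60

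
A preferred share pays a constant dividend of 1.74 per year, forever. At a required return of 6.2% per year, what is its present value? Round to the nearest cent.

Level perpetuity: PV = C / r = 1.74 / 0.062 = 28.06

28.06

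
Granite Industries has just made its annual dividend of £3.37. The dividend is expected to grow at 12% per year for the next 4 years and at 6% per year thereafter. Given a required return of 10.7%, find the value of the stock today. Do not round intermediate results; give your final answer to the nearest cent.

D_1 = 3.77440
D_2 = 4.22733
D_3 = 4.73461
D_4 = 5.30276
Terminal value at year 4: TV = D_4×(1+g_2)/(r−g_2) = 5.62093/0.047 = 119.59417
P_0 = D_1/(1+r)^1 + D_2/(1+r)^2 + D_3/(1+r)^3 + D_4/(1+r)^4 + TV/(1+r)^4
    = 3.40958 + 3.44962 + 3.49013 + 3.53111 + 79.63785 = 93.51828

£93.52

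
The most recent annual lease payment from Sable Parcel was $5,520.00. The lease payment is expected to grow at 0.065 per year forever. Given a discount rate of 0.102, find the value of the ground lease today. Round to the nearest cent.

$158886.49

D₁ = D₀ × (1 + g) = $5,520.00 × 1.065 = $5,878.8000
Growing perpetuity: P = D₁ / (r − g) = $5,878.8000 / (0.102 − 0.065) = $158,886.49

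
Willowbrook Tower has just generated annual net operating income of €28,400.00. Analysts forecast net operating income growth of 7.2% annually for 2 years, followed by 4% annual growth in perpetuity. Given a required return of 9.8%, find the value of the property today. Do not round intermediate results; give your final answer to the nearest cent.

€540208.28

D_1 = 30444.80000
D_2 = 32636.82560
Terminal value at year 2: TV = D_2×(1+g_2)/(r−g_2) = 33942.29862/0.058 = 585212.04524
P_0 = D_1/(1+r)^1 + D_2/(1+r)^2 + TV/(1+r)^2
    = 27727.50455 + 27070.93341 + 485409.84041 = 540208.27837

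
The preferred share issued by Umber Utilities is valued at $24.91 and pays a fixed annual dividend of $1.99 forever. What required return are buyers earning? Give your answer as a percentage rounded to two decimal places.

7.99%

P = C/r ⇒ r = C/P = $1.99/$24.91 = 0.079888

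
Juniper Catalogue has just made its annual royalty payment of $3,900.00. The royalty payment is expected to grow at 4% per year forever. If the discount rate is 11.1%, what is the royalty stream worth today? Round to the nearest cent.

$57126.76

D₁ = D₀ × (1 + g) = $3,900.00 × 1.04 = $4,056.0000
Growing perpetuity: P = D₁ / (r − g) = $4,056.0000 / (0.111 − 0.04) = $57,126.76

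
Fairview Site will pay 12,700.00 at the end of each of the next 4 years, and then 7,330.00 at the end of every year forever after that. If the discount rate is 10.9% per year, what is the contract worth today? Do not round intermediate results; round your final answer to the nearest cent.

83943.47

PV of 4-year annuity: 12,700.00 × [1 − (1+0.109)^−4] / 0.109 = 39485.33283
Perpetuity value at year 4: 7,330.00 / 0.109 = 67247.70642
PV of perpetuity: 67247.70642 / (1+0.109)^4 = 44458.14031
Total PV = 39485.33283 + 44458.14031 = 83943.47314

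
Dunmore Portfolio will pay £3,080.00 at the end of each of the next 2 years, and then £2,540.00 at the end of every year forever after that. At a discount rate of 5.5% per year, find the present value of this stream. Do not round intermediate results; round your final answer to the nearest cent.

£47178.83

PV of 2-year annuity: £3,080.00 × [1 − (1+0.055)^−2] / 0.055 = 5686.66472
Perpetuity value at year 2: £2,540.00 / 0.055 = 46181.81818
PV of perpetuity: 46181.81818 / (1+0.055)^2 = 41492.16611
Total PV = 5686.66472 + 41492.16611 = 47178.83083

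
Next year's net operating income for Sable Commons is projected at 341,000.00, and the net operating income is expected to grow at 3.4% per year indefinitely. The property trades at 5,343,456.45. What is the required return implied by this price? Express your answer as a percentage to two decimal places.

9.78%

P = D₁/(r − g) ⇒ r = D₁/P + g = 341,000.0000/5,343,456.45 + 0.034 = 0.063816 + 0.034 = 0.097816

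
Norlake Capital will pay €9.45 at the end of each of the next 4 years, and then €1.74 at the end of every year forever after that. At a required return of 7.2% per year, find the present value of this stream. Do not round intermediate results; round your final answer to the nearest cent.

PV of 4-year annuity: €9.45 × [1 − (1+0.072)^−4] / 0.072 = 31.86515
Perpetuity value at year 4: €1.74 / 0.072 = 24.16667
PV of perpetuity: 24.16667 / (1+0.072)^4 = 18.29943
Total PV = 31.86515 + 18.29943 = 50.16459

€50.16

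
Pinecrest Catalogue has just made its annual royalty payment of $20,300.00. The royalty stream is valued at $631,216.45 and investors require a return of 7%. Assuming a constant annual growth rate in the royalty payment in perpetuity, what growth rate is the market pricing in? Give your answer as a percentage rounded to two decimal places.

3.67%

P = D₀(1+g)/(r−g) ⇒ P(r−g) = D₀(1+g) ⇒ g(P+D₀) = P·r − D₀
g = (P·r − D₀)/(P + D₀) = ($631,216.45×0.07 − $20,300.00) / ($631,216.45 + $20,300.00) = 0.036661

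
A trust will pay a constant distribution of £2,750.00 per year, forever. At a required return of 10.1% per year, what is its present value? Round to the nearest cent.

£27227.72

Level perpetuity: PV = C / r = £2,750.00 / 0.101 = £27,227.72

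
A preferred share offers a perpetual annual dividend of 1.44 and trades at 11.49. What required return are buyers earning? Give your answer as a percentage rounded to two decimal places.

P = C/r ⇒ r = C/P = 1.44/11.49 = 0.125326

12.53%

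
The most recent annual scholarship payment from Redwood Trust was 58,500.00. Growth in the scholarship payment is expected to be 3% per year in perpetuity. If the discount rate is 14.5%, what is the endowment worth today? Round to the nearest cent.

523956.52

D₁ = D₀ × (1 + g) = 58,500.00 × 1.03 = 60,255.0000
Growing perpetuity: P = D₁ / (r − g) = 60,255.0000 / (0.145 − 0.03) = 523,956.52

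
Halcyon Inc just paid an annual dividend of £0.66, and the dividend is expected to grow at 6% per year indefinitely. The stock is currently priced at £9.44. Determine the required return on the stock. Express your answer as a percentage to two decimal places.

13.41%

D₁ = £0.66 × 1.06 = £0.6996
P = D₁/(r − g) ⇒ r = D₁/P + g = £0.6996/£9.44 + 0.06 = 0.074110 + 0.06 = 0.134110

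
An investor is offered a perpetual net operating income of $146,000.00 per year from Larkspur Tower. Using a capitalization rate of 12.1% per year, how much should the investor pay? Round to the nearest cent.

$1206611.57

Level perpetuity: PV = C / r = $146,000.00 / 0.121 = $1,206,611.57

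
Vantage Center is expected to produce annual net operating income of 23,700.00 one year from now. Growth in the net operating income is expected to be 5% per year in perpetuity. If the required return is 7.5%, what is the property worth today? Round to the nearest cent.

948000.00

Growing perpetuity: P = D₁ / (r − g) = 23,700.0000 / (0.075 − 0.05) = 948,000.00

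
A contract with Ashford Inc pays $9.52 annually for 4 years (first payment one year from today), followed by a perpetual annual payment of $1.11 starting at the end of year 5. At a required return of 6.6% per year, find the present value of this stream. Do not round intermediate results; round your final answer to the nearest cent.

$45.56

PV of 4-year annuity: $9.52 × [1 − (1+0.066)^−4] / 0.066 = 32.53959
Perpetuity value at year 4: $1.11 / 0.066 = 16.81818
PV of perpetuity: 16.81818 / (1+0.066)^4 = 13.02418
Total PV = 32.53959 + 13.02418 = 45.56376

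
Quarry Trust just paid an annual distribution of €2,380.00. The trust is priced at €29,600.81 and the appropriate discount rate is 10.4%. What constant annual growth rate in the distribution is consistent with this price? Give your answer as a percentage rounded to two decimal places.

P = D₀(1+g)/(r−g) ⇒ P(r−g) = D₀(1+g) ⇒ g(P+D₀) = P·r − D₀
g = (P·r − D₀)/(P + D₀) = (€29,600.81×0.104 − €2,380.00) / (€29,600.81 + €2,380.00) = 0.021841

2.18%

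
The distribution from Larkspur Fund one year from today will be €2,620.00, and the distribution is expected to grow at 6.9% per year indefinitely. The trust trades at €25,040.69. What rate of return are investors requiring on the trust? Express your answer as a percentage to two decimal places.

P = D₁/(r − g) ⇒ r = D₁/P + g = €2,620.0000/€25,040.69 + 0.069 = 0.104630 + 0.069 = 0.173630

17.36%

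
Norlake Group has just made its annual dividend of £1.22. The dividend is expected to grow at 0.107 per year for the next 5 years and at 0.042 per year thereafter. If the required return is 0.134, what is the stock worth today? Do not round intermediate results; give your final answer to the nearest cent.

£17.93

D_1 = 1.35054
D_2 = 1.49505
D_3 = 1.65502
D_4 = 1.83210
D_5 = 2.02814
Terminal value at year 5: TV = D_5×(1+g_2)/(r−g_2) = 2.11332/0.092 = 22.97089
P_0 = D_1/(1+r)^1 + D_2/(1+r)^2 + D_3/(1+r)^3 + D_4/(1+r)^4 + D_5/(1+r)^5 + TV/(1+r)^5
    = 1.19095 + 1.16260 + 1.13492 + 1.10789 + 1.08152 + 12.24934 = 17.92721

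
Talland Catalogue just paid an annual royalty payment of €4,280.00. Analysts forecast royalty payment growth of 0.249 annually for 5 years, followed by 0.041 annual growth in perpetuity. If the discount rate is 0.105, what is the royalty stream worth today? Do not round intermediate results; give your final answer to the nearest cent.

D_1 = 5345.72000
D_2 = 6676.80428
D_3 = 8339.32855
D_4 = 10415.82135
D_5 = 13009.36087
Terminal value at year 5: TV = D_5×(1+g_2)/(r−g_2) = 13542.74467/0.064 = 211605.38541
P_0 = D_1/(1+r)^1 + D_2/(1+r)^2 + D_3/(1+r)^3 + D_4/(1+r)^4 + D_5/(1+r)^5 + TV/(1+r)^5
    = 4837.75566 + 5468.19621 + 6180.79373 + 6986.25463 + 7896.68057 + 128444.44494 = 159814.12573

€159814.13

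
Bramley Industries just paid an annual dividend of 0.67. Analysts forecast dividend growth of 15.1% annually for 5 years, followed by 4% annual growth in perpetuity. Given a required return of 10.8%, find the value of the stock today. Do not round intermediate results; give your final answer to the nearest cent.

16.16

D_1 = 0.77117
D_2 = 0.88762
D_3 = 1.02165
D_4 = 1.17592
D_5 = 1.35348
Terminal value at year 5: TV = D_5×(1+g_2)/(r−g_2) = 1.40762/0.068 = 20.70026
P_0 = D_1/(1+r)^1 + D_2/(1+r)^2 + D_3/(1+r)^3 + D_4/(1+r)^4 + D_5/(1+r)^5 + TV/(1+r)^5
    = 0.69600 + 0.72301 + 0.75107 + 0.78022 + 0.81050 + 12.39587 = 16.15668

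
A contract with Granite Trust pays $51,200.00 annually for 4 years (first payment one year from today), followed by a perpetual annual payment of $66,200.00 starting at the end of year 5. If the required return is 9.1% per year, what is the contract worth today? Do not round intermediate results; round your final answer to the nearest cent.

PV of 4-year annuity: $51,200.00 × [1 − (1+0.091)^−4] / 0.091 = 165510.22431
Perpetuity value at year 4: $66,200.00 / 0.091 = 727472.52747
PV of perpetuity: 727472.52747 / (1+0.091)^4 = 513472.97964
Total PV = 165510.22431 + 513472.97964 = 678983.20395

$678983.20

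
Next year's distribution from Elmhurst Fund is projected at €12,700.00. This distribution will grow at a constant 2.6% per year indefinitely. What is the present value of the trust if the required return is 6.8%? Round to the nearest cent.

€302380.95

Growing perpetuity: P = D₁ / (r − g) = €12,700.0000 / (0.068 − 0.026) = €302,380.95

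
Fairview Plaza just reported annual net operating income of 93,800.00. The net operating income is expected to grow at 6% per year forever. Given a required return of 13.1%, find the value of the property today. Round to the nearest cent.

D₁ = D₀ × (1 + g) = 93,800.00 × 1.06 = 99,428.0000
Growing perpetuity: P = D₁ / (r − g) = 99,428.0000 / (0.131 − 0.06) = 1,400,394.37

1400394.37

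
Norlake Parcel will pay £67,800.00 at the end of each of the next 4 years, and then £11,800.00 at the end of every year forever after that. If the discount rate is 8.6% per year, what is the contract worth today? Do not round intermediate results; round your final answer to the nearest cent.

£320238.00

PV of 4-year annuity: £67,800.00 × [1 − (1+0.086)^−4] / 0.086 = 221595.45388
Perpetuity value at year 4: £11,800.00 / 0.086 = 137209.30233
PV of perpetuity: 137209.30233 / (1+0.086)^4 = 98642.54192
Total PV = 221595.45388 + 98642.54192 = 320237.99579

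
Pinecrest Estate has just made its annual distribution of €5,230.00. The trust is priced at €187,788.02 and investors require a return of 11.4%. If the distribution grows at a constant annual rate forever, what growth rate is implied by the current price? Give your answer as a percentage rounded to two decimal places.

8.38%

P = D₀(1+g)/(r−g) ⇒ P(r−g) = D₀(1+g) ⇒ g(P+D₀) = P·r − D₀
g = (P·r − D₀)/(P + D₀) = (€187,788.02×0.114 − €5,230.00) / (€187,788.02 + €5,230.00) = 0.083815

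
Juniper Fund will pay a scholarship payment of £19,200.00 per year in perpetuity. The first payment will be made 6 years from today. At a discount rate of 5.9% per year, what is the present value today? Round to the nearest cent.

£244325.85

Value at end of year 5: C / r = £19,200.00 / 0.059 = £325,423.7288
Discount to today: PV = £325,423.7288 / (1 + 0.059)^5 = £325,423.7288 / 1.331925 = £244,325.85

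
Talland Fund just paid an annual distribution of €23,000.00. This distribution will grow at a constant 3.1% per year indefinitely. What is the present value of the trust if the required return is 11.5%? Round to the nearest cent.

€282297.62

D₁ = D₀ × (1 + g) = €23,000.00 × 1.031 = €23,713.0000
Growing perpetuity: P = D₁ / (r − g) = €23,713.0000 / (0.115 − 0.031) = €282,297.62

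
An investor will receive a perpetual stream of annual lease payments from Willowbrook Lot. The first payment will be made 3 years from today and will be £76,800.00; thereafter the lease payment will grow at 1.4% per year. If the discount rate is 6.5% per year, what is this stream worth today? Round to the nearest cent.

Value at end of year 2: C₁ / (r − g) = £76,800.00 / (0.065 − 0.014) = £1,505,882.3529
Discount to today: PV = £1,505,882.3529 / (1 + 0.065)^2 = £1,505,882.3529 / 1.134225 = £1,327,675.16

£1327675.16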